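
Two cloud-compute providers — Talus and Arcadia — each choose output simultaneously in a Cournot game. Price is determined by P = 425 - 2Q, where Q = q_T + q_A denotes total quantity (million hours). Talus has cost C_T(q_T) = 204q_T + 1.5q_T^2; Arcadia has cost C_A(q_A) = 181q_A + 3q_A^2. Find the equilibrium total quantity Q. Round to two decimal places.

45.27

Talus's profit: π_T = (425 - 2Q)q_T - (204q_T + (3/2)q_T²). Setting ∂π_T/∂q_T = 0: 221 - 7q_T - 2(q_A) = 0.
Arcadia's first-order condition: 244 - 10q_A - 2(q_T) = 0.
So q_T = (221 - 2q_A)/7 and q_A = (244 - 2q_T)/10.
Substituting one into the other gives q_T = 287/11 and q_A = 211/11.
Total output Q = 287/11 + 211/11 = 498/11.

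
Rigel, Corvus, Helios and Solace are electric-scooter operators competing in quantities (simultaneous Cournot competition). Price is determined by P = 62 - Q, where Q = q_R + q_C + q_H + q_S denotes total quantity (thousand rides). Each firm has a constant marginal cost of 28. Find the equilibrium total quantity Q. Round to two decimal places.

A representative firm's profit is π_i = q_i(62 - Q) - 28q_i.
First-order condition (treating rivals' output as given): 34 - 2q_i - Σ_{j≠i} q_j = 0.
With identical firms every q_j equals q_i, so Σ_{j≠i} q_j = 3q_i and 34 = 5q_i, giving q_i = 34/5.
Total output Q = 34/5 + 34/5 + 34/5 + 34/5 = 136/5.

27.20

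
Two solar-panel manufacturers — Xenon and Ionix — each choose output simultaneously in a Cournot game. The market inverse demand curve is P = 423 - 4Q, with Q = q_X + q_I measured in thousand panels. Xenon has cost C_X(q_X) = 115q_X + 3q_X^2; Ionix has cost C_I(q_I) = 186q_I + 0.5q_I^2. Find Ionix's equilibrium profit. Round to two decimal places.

1618.29

Xenon's profit: π_X = (423 - 4Q)q_X - (115q_X + 3q_X²). Setting ∂π_X/∂q_X = 0: 308 - 14q_X - 4(q_I) = 0.
Ionix's first-order condition: 237 - 9q_I - 4(q_X) = 0.
Rearranging gives the reaction functions q_X = (308 - 4q_I)/14 and q_I = (237 - 4q_X)/9.
Solving the pair: q_X = 912/55, q_I = 1043/55.
Price P = 423 - 4·(391/11) = 280.8182.
Ionix's profit: 280.8182·(1043/55) - 186·(1043/55) - (1/2)(1043/55)² = 1618.2878.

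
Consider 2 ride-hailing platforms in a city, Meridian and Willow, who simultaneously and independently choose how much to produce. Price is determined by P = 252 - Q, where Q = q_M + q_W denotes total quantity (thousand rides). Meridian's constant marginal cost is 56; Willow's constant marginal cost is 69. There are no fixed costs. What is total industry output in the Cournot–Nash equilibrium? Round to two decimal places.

126.33

Meridian's profit: π_M = (252 - Q)q_M - (56q_M). Setting ∂π_M/∂q_M = 0: 196 - 2q_M - (q_W) = 0.
Willow's first-order condition: 183 - 2q_W - (q_M) = 0.
Rearranging gives the reaction functions q_M = (196 - q_W)/2 and q_W = (183 - q_M)/2.
Solving the pair: q_M = 209/3, q_W = 170/3.
Total output Q = 209/3 + 170/3 = 379/3.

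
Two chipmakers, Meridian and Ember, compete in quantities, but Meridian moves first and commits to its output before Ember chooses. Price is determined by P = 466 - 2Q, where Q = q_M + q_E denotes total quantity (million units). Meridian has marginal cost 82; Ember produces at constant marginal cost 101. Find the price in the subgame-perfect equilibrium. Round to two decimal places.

Solve by backward induction. Given q_M, the follower Ember maximises π_E = (466 - 2q_M - 2q_E)q_E - 101q_E.
Follower FOC: 365 - 2q_M - 4q_E = 0, so q_E(q_M) = (365 - 2q_M)/4.
Meridian substitutes q_E(q_M) into its own profit: π_M = q_M(466 - 2q_M - (365 - 2q_M)/2) - 82q_M = (567/2 - q_M)q_M - 82q_M.
Leader FOC: 403/2 - 2q_M = 0, so q_M = 403/4.
Then q_E = (365 - 2·(403/4))/4 = 327/8.
Total output Q = 1133/8, so price P = 466 - 2·(1133/8) = 731/4.

182.75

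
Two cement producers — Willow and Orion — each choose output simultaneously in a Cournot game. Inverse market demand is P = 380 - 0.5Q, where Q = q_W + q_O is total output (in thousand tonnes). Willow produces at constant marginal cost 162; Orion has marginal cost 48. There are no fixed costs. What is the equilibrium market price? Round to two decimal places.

196.67

Willow's profit: π_W = (380 - 0.5Q)q_W - (162q_W). Setting ∂π_W/∂q_W = 0: 218 - q_W - (1/2)(q_O) = 0.
Orion's profit: π_O = (380 - 0.5Q)q_O - (48q_O). Setting ∂π_O/∂q_O = 0: 332 - q_O - (1/2)(q_W) = 0.
Best responses: q_W = (218 - (1/2)q_O), q_O = (332 - (1/2)q_W).
Solving the pair: q_W = 208/3, q_O = 892/3.
Total output Q = 1100/3, so price P = 380 - (1/2)·(1100/3) = 590/3.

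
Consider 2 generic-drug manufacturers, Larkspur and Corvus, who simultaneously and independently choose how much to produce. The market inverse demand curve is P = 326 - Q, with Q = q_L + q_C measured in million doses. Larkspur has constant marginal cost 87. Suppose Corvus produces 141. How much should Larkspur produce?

49

With the rival's output fixed at 141, Larkspur's profit is π_L = (326 - 141 - q_L)q_L - (87q_L) = (185 - q_L)q_L - (87q_L).
∂π_L/∂q_L = 98 - 2q_L = 0, so q_L = 49.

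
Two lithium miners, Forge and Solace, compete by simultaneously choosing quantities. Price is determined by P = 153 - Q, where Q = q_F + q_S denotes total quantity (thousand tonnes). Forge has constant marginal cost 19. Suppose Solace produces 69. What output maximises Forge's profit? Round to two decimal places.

With the rival's output fixed at 69, Forge's profit is π_F = (153 - 69 - q_F)q_F - (19q_F) = (84 - q_F)q_F - (19q_F).
∂π_F/∂q_F = 65 - 2q_F = 0, so q_F = 65/2.

32.50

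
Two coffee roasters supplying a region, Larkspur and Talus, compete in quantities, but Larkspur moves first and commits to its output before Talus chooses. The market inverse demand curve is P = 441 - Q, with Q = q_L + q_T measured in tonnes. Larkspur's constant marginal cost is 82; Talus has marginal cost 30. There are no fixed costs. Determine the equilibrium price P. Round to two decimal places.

The follower Talus best-responds to any q_L: π_T = (441 - Q)q_T - 30q_T.
Follower FOC: 411 - q_L - 2q_T = 0, so q_T(q_L) = (411 - q_L)/2.
Larkspur substitutes q_T(q_L) into its own profit: π_L = q_L(441 - q_L - (411 - q_L)/2) - 82q_L = (471/2 - (1/2)q_L)q_L - 82q_L.
Leader FOC: 307/2 - q_L = 0, so q_L = 307/2.
Then q_T = (411 - 307/2)/2 = 515/4.
Total output Q = 1129/4, so price P = 441 - 1129/4 = 635/4.

158.75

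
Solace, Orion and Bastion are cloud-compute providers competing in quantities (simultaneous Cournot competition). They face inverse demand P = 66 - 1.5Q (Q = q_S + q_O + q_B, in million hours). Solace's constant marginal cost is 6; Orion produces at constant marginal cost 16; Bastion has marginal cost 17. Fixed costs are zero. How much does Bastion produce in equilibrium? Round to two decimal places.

Solace's profit: π_S = (66 - 1.5Q)q_S - (6q_S). Setting ∂π_S/∂q_S = 0: 60 - 3q_S - (3/2)(q_O + q_B) = 0.
Orion's profit: π_O = (66 - 1.5Q)q_O - (16q_O). Setting ∂π_O/∂q_O = 0: 50 - 3q_O - (3/2)(q_S + q_B) = 0.
Bastion's profit: π_B = (66 - 1.5Q)q_B - (17q_B). Setting ∂π_B/∂q_B = 0: 49 - 3q_B - (3/2)(q_S + q_O) = 0.
Adding the 3 conditions: 159 − 3Q − 3Q = 0, i.e. Q = 53/2.
Back-substituting: q_S = (60 − 159/4)/(3/2) = 27/2, q_O = (50 − 159/4)/(3/2) = 41/6, q_B = (49 − 159/4)/(3/2) = 37/6.

6.17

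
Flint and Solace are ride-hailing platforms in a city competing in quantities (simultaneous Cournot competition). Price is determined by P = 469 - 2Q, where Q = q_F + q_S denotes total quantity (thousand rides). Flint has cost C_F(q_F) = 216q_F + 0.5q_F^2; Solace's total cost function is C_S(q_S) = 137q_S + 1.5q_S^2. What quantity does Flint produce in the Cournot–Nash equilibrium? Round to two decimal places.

35.71

Flint's profit: π_F = (469 - 2Q)q_F - (216q_F + (1/2)q_F²). Setting ∂π_F/∂q_F = 0: 253 - 5q_F - 2(q_S) = 0.
Solace's first-order condition: 332 - 7q_S - 2(q_F) = 0.
So q_F = (253 - 2q_S)/5 and q_S = (332 - 2q_F)/7.
Substituting one into the other gives q_F = 1107/31 and q_S = 1154/31.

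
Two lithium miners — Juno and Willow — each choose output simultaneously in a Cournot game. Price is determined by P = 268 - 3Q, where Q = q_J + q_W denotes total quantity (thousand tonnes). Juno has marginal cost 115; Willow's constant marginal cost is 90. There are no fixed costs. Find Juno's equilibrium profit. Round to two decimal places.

Juno's profit: π_J = (268 - 3Q)q_J - (115q_J). Setting ∂π_J/∂q_J = 0: 153 - 6q_J - 3(q_W) = 0.
Willow's first-order condition: 178 - 6q_W - 3(q_J) = 0.
So q_J = (153 - 3q_W)/6 and q_W = (178 - 3q_J)/6.
Substituting one into the other gives q_J = 128/9 and q_W = 203/9.
Price P = 268 - 3·(331/9) = 473/3.
Juno's profit: (473/3 - 115)·(128/9) = 606.8148.

606.81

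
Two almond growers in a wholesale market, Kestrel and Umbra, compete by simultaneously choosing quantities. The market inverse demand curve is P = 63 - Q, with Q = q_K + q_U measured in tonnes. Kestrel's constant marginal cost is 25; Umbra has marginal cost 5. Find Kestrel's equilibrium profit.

36

Kestrel's profit: π_K = (63 - Q)q_K - (25q_K). Setting ∂π_K/∂q_K = 0: 38 - 2q_K - (q_U) = 0.
Umbra's profit: π_U = (63 - Q)q_U - (5q_U). Setting ∂π_U/∂q_U = 0: 58 - 2q_U - (q_K) = 0.
Best responses: q_K = (38 - q_U)/2, q_U = (58 - q_K)/2.
Solving the pair: q_K = 6, q_U = 26.
Price P = 63 - 32 = 31.
Kestrel's profit: (31 - 25)·6 = 36.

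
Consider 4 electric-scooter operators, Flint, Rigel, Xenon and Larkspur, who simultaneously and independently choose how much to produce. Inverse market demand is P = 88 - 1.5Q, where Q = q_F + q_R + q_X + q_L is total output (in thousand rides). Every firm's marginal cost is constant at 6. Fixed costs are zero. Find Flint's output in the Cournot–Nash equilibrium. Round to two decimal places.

10.93

Each firm earns π_i = (88 - 1.5Q)q_i - 6q_i.
Setting ∂π_i/∂q_i = 0 with rivals' quantities fixed: 82 - 3q_i - (3/2)·Σ_{j≠i} q_j = 0.
With identical firms every q_j equals q_i, so Σ_{j≠i} q_j = 3q_i and 82 = (15/2)q_i, giving q_i = 164/15.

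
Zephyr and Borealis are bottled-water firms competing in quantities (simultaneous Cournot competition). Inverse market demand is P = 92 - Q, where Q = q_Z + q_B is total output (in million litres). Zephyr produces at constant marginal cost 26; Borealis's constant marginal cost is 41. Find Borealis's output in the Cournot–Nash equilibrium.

12

Zephyr's profit: π_Z = (92 - Q)q_Z - (26q_Z). Setting ∂π_Z/∂q_Z = 0: 66 - 2q_Z - (q_B) = 0.
Borealis's first-order condition: 51 - 2q_B - (q_Z) = 0.
So q_Z = (66 - q_B)/2 and q_B = (51 - q_Z)/2.
Substituting one into the other gives q_Z = 27 and q_B = 12.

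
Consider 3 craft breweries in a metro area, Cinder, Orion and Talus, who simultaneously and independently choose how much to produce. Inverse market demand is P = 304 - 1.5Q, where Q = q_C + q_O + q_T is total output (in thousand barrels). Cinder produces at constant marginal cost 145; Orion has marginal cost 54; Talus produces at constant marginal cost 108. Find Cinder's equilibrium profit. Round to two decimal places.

Cinder's profit: π_C = (304 - 1.5Q)q_C - (145q_C). Setting ∂π_C/∂q_C = 0: 159 - 3q_C - (3/2)(q_O + q_T) = 0.
Orion's first-order condition: 250 - 3q_O - (3/2)(q_C + q_T) = 0.
Talus's first-order condition: 196 - 3q_T - (3/2)(q_C + q_O) = 0.
Adding the 3 conditions: 605 − 3Q − 3Q = 0, i.e. Q = 605/6.
Back-substituting: q_C = (159 − 605/4)/(3/2) = 31/6, q_O = (250 − 605/4)/(3/2) = 395/6, q_T = (196 − 605/4)/(3/2) = 179/6.
Price P = 304 - (3/2)·(605/6) = 611/4.
Cinder's profit: (611/4 - 145)·(31/6) = 961/24.

40.04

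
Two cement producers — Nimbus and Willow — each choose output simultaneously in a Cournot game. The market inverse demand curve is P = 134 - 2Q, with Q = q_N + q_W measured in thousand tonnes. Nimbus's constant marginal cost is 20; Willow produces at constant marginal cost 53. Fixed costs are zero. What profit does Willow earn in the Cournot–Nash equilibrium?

Nimbus's profit: π_N = (134 - 2Q)q_N - (20q_N). Setting ∂π_N/∂q_N = 0: 114 - 4q_N - 2(q_W) = 0.
Willow's profit: π_W = (134 - 2Q)q_W - (53q_W). Setting ∂π_W/∂q_W = 0: 81 - 4q_W - 2(q_N) = 0.
Best responses: q_N = (114 - 2q_W)/4, q_W = (81 - 2q_N)/4.
Solving the pair: q_N = 49/2, q_W = 8.
Price P = 134 - 2·(65/2) = 69.
Willow's profit: (69 - 53)·8 = 128.

128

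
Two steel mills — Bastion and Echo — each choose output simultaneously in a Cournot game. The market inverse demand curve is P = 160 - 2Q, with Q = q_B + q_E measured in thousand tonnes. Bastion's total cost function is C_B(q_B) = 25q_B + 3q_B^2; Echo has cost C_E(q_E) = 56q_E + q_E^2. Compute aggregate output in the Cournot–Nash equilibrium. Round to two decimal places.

Bastion's profit: π_B = (160 - 2Q)q_B - (25q_B + 3q_B²). Setting ∂π_B/∂q_B = 0: 135 - 10q_B - 2(q_E) = 0.
Echo's first-order condition: 104 - 6q_E - 2(q_B) = 0.
So q_B = (135 - 2q_E)/10 and q_E = (104 - 2q_B)/6.
Substituting one into the other gives q_B = 43/4 and q_E = 55/4.
Total output Q = 43/4 + 55/4 = 49/2.

24.50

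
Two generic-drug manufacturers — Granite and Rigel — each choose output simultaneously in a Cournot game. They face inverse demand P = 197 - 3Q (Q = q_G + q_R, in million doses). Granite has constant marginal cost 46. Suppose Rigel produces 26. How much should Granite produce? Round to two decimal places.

With the rival's output fixed at 26, Granite's profit is π_G = (197 - 3·26 - 3q_G)q_G - (46q_G) = (119 - 3q_G)q_G - (46q_G).
∂π_G/∂q_G = 73 - 6q_G = 0, so q_G = 73/6.

12.17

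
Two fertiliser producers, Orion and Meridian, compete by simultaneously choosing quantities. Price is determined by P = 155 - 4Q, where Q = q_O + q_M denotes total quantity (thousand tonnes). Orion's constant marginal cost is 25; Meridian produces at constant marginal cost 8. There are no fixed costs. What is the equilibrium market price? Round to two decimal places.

Orion's profit: π_O = (155 - 4Q)q_O - (25q_O). Setting ∂π_O/∂q_O = 0: 130 - 8q_O - 4(q_M) = 0.
Meridian's first-order condition: 147 - 8q_M - 4(q_O) = 0.
So q_O = (130 - 4q_M)/8 and q_M = (147 - 4q_O)/8.
Solving the pair: q_O = 113/12, q_M = 41/3.
Total output Q = 277/12, so price P = 155 - 4·(277/12) = 188/3.

62.67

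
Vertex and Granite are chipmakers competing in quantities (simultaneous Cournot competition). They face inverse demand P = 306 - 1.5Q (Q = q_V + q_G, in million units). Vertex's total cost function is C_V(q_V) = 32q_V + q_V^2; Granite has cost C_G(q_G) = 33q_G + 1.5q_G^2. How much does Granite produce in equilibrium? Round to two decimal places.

34.38

Vertex's profit: π_V = (306 - 1.5Q)q_V - (32q_V + q_V²). Setting ∂π_V/∂q_V = 0: 274 - 5q_V - (3/2)(q_G) = 0.
Granite's first-order condition: 273 - 6q_G - (3/2)(q_V) = 0.
So q_V = (274 - (3/2)q_G)/5 and q_G = (273 - (3/2)q_V)/6.
Solving the pair: q_V = 1646/37, q_G = 1272/37.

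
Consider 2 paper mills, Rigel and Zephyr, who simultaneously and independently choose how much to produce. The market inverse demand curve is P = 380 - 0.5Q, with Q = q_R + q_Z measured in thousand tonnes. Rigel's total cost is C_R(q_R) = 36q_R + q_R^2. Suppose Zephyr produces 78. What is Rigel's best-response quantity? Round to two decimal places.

101.67

With the rival's output fixed at 78, Rigel's profit is π_R = (380 - (1/2)·78 - (1/2)q_R)q_R - (36q_R + q_R²) = (341 - (1/2)q_R)q_R - (36q_R + q_R²).
∂π_R/∂q_R = 305 - 3q_R = 0, so q_R = 305/3.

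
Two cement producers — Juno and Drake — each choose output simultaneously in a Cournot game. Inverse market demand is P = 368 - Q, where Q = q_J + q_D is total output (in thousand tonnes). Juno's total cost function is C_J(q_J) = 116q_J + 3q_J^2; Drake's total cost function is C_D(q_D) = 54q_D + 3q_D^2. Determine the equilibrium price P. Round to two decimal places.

305.11

Juno's profit: π_J = (368 - Q)q_J - (116q_J + 3q_J²). Setting ∂π_J/∂q_J = 0: 252 - 8q_J - (q_D) = 0.
Drake's profit: π_D = (368 - Q)q_D - (54q_D + 3q_D²). Setting ∂π_D/∂q_D = 0: 314 - 8q_D - (q_J) = 0.
Rearranging gives the reaction functions q_J = (252 - q_D)/8 and q_D = (314 - q_J)/8.
Substituting one into the other gives q_J = 1702/63 and q_D = 35.8730.
Total output Q = 566/9, so price P = 368 - 566/9 = 305.1111.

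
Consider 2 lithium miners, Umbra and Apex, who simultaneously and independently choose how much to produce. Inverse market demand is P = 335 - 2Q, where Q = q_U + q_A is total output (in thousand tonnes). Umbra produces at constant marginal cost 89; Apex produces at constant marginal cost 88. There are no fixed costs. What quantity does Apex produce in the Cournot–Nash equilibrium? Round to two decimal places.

Umbra's profit: π_U = (335 - 2Q)q_U - (89q_U). Setting ∂π_U/∂q_U = 0: 246 - 4q_U - 2(q_A) = 0.
Apex's profit: π_A = (335 - 2Q)q_A - (88q_A). Setting ∂π_A/∂q_A = 0: 247 - 4q_A - 2(q_U) = 0.
Rearranging gives the reaction functions q_U = (246 - 2q_A)/4 and q_A = (247 - 2q_U)/4.
Solving the pair: q_U = 245/6, q_A = 124/3.

41.33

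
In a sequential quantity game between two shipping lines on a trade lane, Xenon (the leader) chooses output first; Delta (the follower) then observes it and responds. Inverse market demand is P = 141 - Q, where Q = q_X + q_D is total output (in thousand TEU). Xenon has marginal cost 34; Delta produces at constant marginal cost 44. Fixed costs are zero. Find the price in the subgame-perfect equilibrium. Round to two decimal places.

Solve by backward induction. Given q_X, the follower Delta maximises π_D = (141 - q_X - q_D)q_D - 44q_D.
Follower FOC: 97 - q_X - 2q_D = 0, so q_D(q_X) = (97 - q_X)/2.
Xenon substitutes q_D(q_X) into its own profit: π_X = q_X(141 - q_X - (97 - q_X)/2) - 34q_X = (185/2 - (1/2)q_X)q_X - 34q_X.
Maximising: ∂π_X/∂q_X = 117/2 - q_X = 0, giving q_X = 117/2.
Then q_D = (97 - 117/2)/2 = 77/4.
Total output Q = 311/4, so price P = 141 - 311/4 = 253/4.

63.25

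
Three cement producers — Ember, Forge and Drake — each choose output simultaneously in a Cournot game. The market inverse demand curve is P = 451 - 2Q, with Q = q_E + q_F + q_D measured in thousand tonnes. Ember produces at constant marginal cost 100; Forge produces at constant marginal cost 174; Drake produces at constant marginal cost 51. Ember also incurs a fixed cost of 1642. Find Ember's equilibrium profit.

Ember's profit: π_E = (451 - 2Q)q_E - (100q_E). Setting ∂π_E/∂q_E = 0: 351 - 4q_E - 2(q_F + q_D) = 0.
Forge's first-order condition: 277 - 4q_F - 2(q_E + q_D) = 0.
Drake's first-order condition: 400 - 4q_D - 2(q_E + q_F) = 0.
Adding the 3 conditions: 1028 − 4Q − 4Q = 0, i.e. Q = 257/2.
Back-substituting: q_E = (351 − 257)/2 = 47, q_F = (277 − 257)/2 = 10, q_D = (400 − 257)/2 = 143/2.
Price P = 451 - 2·(257/2) = 194.
Ember's profit: (194 - 100)·47 - 1642 = 2776.

2776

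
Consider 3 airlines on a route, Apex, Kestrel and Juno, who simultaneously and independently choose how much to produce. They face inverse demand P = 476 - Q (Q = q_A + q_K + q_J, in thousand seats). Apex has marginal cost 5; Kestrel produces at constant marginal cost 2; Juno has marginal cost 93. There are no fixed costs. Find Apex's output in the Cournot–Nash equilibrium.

139

Apex's profit: π_A = (476 - Q)q_A - (5q_A). Setting ∂π_A/∂q_A = 0: 471 - 2q_A - (q_K + q_J) = 0.
Kestrel's first-order condition: 474 - 2q_K - (q_A + q_J) = 0.
Juno's profit: π_J = (476 - Q)q_J - (93q_J). Setting ∂π_J/∂q_J = 0: 383 - 2q_J - (q_A + q_K) = 0.
Adding the 3 conditions: 1328 − 2Q − 2Q = 0, i.e. Q = 332.
Back-substituting: q_A = (471 − 332) = 139, q_K = (474 − 332) = 142, q_J = (383 − 332) = 51.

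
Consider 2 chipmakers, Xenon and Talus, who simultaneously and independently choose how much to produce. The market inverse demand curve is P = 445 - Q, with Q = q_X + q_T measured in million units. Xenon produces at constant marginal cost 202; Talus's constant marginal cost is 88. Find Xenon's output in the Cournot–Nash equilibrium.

Xenon's profit: π_X = (445 - Q)q_X - (202q_X). Setting ∂π_X/∂q_X = 0: 243 - 2q_X - (q_T) = 0.
Talus's profit: π_T = (445 - Q)q_T - (88q_T). Setting ∂π_T/∂q_T = 0: 357 - 2q_T - (q_X) = 0.
Rearranging gives the reaction functions q_X = (243 - q_T)/2 and q_T = (357 - q_X)/2.
Substituting one into the other gives q_X = 43 and q_T = 157.

43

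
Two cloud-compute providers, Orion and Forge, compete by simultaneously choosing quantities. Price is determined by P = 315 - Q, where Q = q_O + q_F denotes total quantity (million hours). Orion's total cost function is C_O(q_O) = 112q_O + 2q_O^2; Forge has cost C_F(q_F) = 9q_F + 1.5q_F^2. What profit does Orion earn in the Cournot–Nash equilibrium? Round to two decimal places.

Orion's profit: π_O = (315 - Q)q_O - (112q_O + 2q_O²). Setting ∂π_O/∂q_O = 0: 203 - 6q_O - (q_F) = 0.
Forge's profit: π_F = (315 - Q)q_F - (9q_F + (3/2)q_F²). Setting ∂π_F/∂q_F = 0: 306 - 5q_F - (q_O) = 0.
Rearranging gives the reaction functions q_O = (203 - q_F)/6 and q_F = (306 - q_O)/5.
Solving the pair: q_O = 709/29, q_F = 1633/29.
Price P = 315 - 80.7586 = 234.2414.
Orion's profit: 234.2414·(709/29) - 112·(709/29) - 2(709/29)² = 1793.1546.

1793.15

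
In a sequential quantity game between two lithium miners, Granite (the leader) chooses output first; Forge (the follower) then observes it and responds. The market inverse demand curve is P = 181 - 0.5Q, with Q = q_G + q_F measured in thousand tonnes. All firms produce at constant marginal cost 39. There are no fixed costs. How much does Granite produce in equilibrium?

142

Solve by backward induction. Given q_G, the follower Forge maximises π_F = (181 - (1/2)q_G - (1/2)q_F)q_F - 39q_F.
Setting the follower's marginal profit to zero, 142 - (1/2)q_G - q_F = 0, i.e. q_F = (142 - (1/2)q_G).
Granite substitutes q_F(q_G) into its own profit: π_G = q_G(181 - (1/2)q_G - (142 - (1/2)q_G)/2) - 39q_G = (110 - (1/4)q_G)q_G - 39q_G.
Leader FOC: 71 - (1/2)q_G = 0, so q_G = 142.
Then q_F = (142 - (1/2)·142) = 71.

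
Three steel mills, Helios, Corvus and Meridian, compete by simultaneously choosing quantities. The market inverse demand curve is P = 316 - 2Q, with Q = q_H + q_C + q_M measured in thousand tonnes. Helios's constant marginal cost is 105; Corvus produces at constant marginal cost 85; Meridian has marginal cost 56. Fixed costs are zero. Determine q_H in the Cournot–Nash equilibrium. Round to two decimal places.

Helios's profit: π_H = (316 - 2Q)q_H - (105q_H). Setting ∂π_H/∂q_H = 0: 211 - 4q_H - 2(q_C + q_M) = 0.
Corvus's profit: π_C = (316 - 2Q)q_C - (85q_C). Setting ∂π_C/∂q_C = 0: 231 - 4q_C - 2(q_H + q_M) = 0.
Meridian's first-order condition: 260 - 4q_M - 2(q_H + q_C) = 0.
Summing all 3 equations gives 702 − 8Q = 0, hence Q = 351/4.
Back-substituting: q_H = (211 − 351/2)/2 = 71/4, q_C = (231 − 351/2)/2 = 111/4, q_M = (260 − 351/2)/2 = 169/4.

17.75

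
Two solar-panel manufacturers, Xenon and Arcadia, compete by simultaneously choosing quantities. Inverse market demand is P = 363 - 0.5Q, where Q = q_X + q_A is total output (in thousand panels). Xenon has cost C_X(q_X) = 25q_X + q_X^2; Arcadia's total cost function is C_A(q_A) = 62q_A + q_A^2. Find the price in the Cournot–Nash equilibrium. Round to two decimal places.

Xenon's profit: π_X = (363 - 0.5Q)q_X - (25q_X + q_X²). Setting ∂π_X/∂q_X = 0: 338 - 3q_X - (1/2)(q_A) = 0.
Arcadia's profit: π_A = (363 - 0.5Q)q_A - (62q_A + q_A²). Setting ∂π_A/∂q_A = 0: 301 - 3q_A - (1/2)(q_X) = 0.
Rearranging gives the reaction functions q_X = (338 - (1/2)q_A)/3 and q_A = (301 - (1/2)q_X)/3.
Solving the pair: q_X = 98.6857, q_A = 83.8857.
Total output Q = 1278/7, so price P = 363 - (1/2)·(1278/7) = 1902/7.

271.71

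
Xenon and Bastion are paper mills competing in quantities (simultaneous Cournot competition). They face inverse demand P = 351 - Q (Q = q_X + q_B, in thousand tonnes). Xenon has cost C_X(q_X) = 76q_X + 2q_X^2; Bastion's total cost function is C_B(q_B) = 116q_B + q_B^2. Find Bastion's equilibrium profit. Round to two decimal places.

4870.42

Xenon's profit: π_X = (351 - Q)q_X - (76q_X + 2q_X²). Setting ∂π_X/∂q_X = 0: 275 - 6q_X - (q_B) = 0.
Bastion's first-order condition: 235 - 4q_B - (q_X) = 0.
Rearranging gives the reaction functions q_X = (275 - q_B)/6 and q_B = (235 - q_X)/4.
Solving the pair: q_X = 865/23, q_B = 1135/23.
Price P = 351 - 86.9565 = 264.0435.
Bastion's profit: 264.0435·(1135/23) - 116·(1135/23) - (1135/23)² = 4870.4159.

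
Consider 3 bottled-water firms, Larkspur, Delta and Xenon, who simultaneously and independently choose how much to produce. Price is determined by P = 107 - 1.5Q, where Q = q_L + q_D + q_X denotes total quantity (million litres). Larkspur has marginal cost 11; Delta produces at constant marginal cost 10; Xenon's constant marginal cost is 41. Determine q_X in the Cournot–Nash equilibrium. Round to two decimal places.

Larkspur's profit: π_L = (107 - 1.5Q)q_L - (11q_L). Setting ∂π_L/∂q_L = 0: 96 - 3q_L - (3/2)(q_D + q_X) = 0.
Delta's profit: π_D = (107 - 1.5Q)q_D - (10q_D). Setting ∂π_D/∂q_D = 0: 97 - 3q_D - (3/2)(q_L + q_X) = 0.
Xenon's profit: π_X = (107 - 1.5Q)q_X - (41q_X). Setting ∂π_X/∂q_X = 0: 66 - 3q_X - (3/2)(q_L + q_D) = 0.
Adding the 3 first-order conditions: 259 − 6Q = 0, so Q = 259/6.
Back-substituting: q_L = (96 − 259/4)/(3/2) = 125/6, q_D = (97 − 259/4)/(3/2) = 43/2, q_X = (66 − 259/4)/(3/2) = 5/6.

0.83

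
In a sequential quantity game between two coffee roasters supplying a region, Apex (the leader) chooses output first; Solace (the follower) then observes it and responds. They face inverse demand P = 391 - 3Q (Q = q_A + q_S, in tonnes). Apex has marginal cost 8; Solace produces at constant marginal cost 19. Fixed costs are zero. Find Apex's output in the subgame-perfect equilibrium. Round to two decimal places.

The follower Solace best-responds to any q_A: π_S = (391 - 3Q)q_S - 19q_S.
Setting the follower's marginal profit to zero, 372 - 3q_A - 6q_S = 0, i.e. q_S = (372 - 3q_A)/6.
The leader anticipates this reaction. Substituting into P = 391 - 3Q gives P = 205 - (3/2)q_A, so π_A = (205 - (3/2)q_A)q_A - 8q_A.
The leader's first-order condition 197 - 3q_A = 0 yields q_A = 197/3.
Then q_S = (372 - 3·(197/3))/6 = 175/6.

65.67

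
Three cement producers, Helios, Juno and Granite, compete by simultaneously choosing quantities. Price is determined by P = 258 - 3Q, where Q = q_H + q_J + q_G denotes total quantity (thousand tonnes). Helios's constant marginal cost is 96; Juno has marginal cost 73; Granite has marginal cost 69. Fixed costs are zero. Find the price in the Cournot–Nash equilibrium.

Helios's profit: π_H = (258 - 3Q)q_H - (96q_H). Setting ∂π_H/∂q_H = 0: 162 - 6q_H - 3(q_J + q_G) = 0.
Juno's first-order condition: 185 - 6q_J - 3(q_H + q_G) = 0.
Granite's first-order condition: 189 - 6q_G - 3(q_H + q_J) = 0.
Adding the 3 first-order conditions: 536 − 12Q = 0, so Q = 134/3.
Back-substituting: q_H = (162 − 134)/3 = 28/3, q_J = (185 − 134)/3 = 17, q_G = (189 − 134)/3 = 55/3.
Total output Q = 134/3, so price P = 258 - 3·(134/3) = 124.

124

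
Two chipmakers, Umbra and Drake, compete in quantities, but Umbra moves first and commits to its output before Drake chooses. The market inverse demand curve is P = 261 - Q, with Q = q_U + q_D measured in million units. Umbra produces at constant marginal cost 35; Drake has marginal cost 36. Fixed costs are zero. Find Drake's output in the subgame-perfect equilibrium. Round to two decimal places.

The follower Drake best-responds to any q_U: π_D = (261 - Q)q_D - 36q_D.
Setting the follower's marginal profit to zero, 225 - q_U - 2q_D = 0, i.e. q_D = (225 - q_U)/2.
The leader anticipates this reaction. Substituting into P = 261 - Q gives P = 297/2 - (1/2)q_U, so π_U = (297/2 - (1/2)q_U)q_U - 35q_U.
Leader FOC: 227/2 - q_U = 0, so q_U = 227/2.
Then q_D = (225 - 227/2)/2 = 223/4.

55.75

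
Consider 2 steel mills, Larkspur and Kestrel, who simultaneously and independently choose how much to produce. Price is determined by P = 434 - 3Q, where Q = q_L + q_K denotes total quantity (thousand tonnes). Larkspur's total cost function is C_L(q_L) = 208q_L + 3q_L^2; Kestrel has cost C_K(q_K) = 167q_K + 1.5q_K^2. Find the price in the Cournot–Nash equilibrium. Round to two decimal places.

320.09

Larkspur's profit: π_L = (434 - 3Q)q_L - (208q_L + 3q_L²). Setting ∂π_L/∂q_L = 0: 226 - 12q_L - 3(q_K) = 0.
Kestrel's profit: π_K = (434 - 3Q)q_K - (167q_K + (3/2)q_K²). Setting ∂π_K/∂q_K = 0: 267 - 9q_K - 3(q_L) = 0.
So q_L = (226 - 3q_K)/12 and q_K = (267 - 3q_L)/9.
Solving the pair: q_L = 137/11, q_K = 842/33.
Total output Q = 1253/33, so price P = 434 - 3·(1253/33) = 320.0909.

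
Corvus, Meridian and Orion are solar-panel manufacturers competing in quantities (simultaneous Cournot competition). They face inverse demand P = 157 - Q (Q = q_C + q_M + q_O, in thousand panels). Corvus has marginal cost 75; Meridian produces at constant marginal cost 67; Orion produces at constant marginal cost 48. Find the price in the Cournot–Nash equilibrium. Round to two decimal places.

Corvus's profit: π_C = (157 - Q)q_C - (75q_C). Setting ∂π_C/∂q_C = 0: 82 - 2q_C - (q_M + q_O) = 0.
Meridian's first-order condition: 90 - 2q_M - (q_C + q_O) = 0.
Orion's first-order condition: 109 - 2q_O - (q_C + q_M) = 0.
Adding the 3 first-order conditions: 281 − 4Q = 0, so Q = 281/4.
Back-substituting: q_C = (82 − 281/4) = 47/4, q_M = (90 − 281/4) = 79/4, q_O = (109 − 281/4) = 155/4.
Total output Q = 281/4, so price P = 157 - 281/4 = 347/4.

86.75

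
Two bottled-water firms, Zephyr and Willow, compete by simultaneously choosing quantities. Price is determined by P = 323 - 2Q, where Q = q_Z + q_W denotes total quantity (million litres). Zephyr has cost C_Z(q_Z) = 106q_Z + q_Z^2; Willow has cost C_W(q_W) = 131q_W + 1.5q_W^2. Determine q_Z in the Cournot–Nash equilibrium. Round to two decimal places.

29.87

Zephyr's profit: π_Z = (323 - 2Q)q_Z - (106q_Z + q_Z²). Setting ∂π_Z/∂q_Z = 0: 217 - 6q_Z - 2(q_W) = 0.
Willow's profit: π_W = (323 - 2Q)q_W - (131q_W + (3/2)q_W²). Setting ∂π_W/∂q_W = 0: 192 - 7q_W - 2(q_Z) = 0.
So q_Z = (217 - 2q_W)/6 and q_W = (192 - 2q_Z)/7.
Solving the pair: q_Z = 1135/38, q_W = 359/19.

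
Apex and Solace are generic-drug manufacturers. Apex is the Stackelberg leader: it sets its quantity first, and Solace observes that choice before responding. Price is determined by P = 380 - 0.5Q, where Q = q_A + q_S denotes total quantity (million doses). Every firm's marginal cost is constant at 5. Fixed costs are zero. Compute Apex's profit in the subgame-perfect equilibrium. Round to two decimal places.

Solve by backward induction. Given q_A, the follower Solace maximises π_S = (380 - (1/2)q_A - (1/2)q_S)q_S - 5q_S.
Setting the follower's marginal profit to zero, 375 - (1/2)q_A - q_S = 0, i.e. q_S = (375 - (1/2)q_A).
Apex substitutes q_S(q_A) into its own profit: π_A = q_A(380 - (1/2)q_A - (375 - (1/2)q_A)/2) - 5q_A = (385/2 - (1/4)q_A)q_A - 5q_A.
The leader's first-order condition 375/2 - (1/2)q_A = 0 yields q_A = 375.
Then q_S = (375 - (1/2)·375) = 375/2.
Price P = 380 - (1/2)·(1125/2) = 395/4.
Apex's profit: (395/4 - 5)·375 = 35156.2500.

35156.25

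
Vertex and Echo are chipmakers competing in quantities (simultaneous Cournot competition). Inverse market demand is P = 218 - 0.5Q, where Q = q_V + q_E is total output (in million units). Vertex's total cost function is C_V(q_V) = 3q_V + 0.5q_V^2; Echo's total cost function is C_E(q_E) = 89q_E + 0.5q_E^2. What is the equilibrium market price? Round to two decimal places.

Vertex's profit: π_V = (218 - 0.5Q)q_V - (3q_V + (1/2)q_V²). Setting ∂π_V/∂q_V = 0: 215 - 2q_V - (1/2)(q_E) = 0.
Echo's profit: π_E = (218 - 0.5Q)q_E - (89q_E + (1/2)q_E²). Setting ∂π_E/∂q_E = 0: 129 - 2q_E - (1/2)(q_V) = 0.
So q_V = (215 - (1/2)q_E)/2 and q_E = (129 - (1/2)q_V)/2.
Substituting one into the other gives q_V = 1462/15 and q_E = 602/15.
Total output Q = 688/5, so price P = 218 - (1/2)·(688/5) = 746/5.

149.20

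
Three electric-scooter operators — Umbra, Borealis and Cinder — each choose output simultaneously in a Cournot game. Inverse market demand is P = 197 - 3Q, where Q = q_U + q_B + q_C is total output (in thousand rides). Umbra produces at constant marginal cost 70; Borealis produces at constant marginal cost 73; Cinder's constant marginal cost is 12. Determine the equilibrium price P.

88

Umbra's profit: π_U = (197 - 3Q)q_U - (70q_U). Setting ∂π_U/∂q_U = 0: 127 - 6q_U - 3(q_B + q_C) = 0.
Borealis's profit: π_B = (197 - 3Q)q_B - (73q_B). Setting ∂π_B/∂q_B = 0: 124 - 6q_B - 3(q_U + q_C) = 0.
Cinder's profit: π_C = (197 - 3Q)q_C - (12q_C). Setting ∂π_C/∂q_C = 0: 185 - 6q_C - 3(q_U + q_B) = 0.
Adding the 3 first-order conditions: 436 − 12Q = 0, so Q = 109/3.
Back-substituting: q_U = (127 − 109)/3 = 6, q_B = (124 − 109)/3 = 5, q_C = (185 − 109)/3 = 76/3.
Total output Q = 109/3, so price P = 197 - 3·(109/3) = 88.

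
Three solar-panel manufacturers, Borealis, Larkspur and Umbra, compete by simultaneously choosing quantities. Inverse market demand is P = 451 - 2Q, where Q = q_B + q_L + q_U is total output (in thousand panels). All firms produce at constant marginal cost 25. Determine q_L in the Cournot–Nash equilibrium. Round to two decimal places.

53.25

A representative firm's profit is π_i = q_i(451 - 2Q) - 25q_i.
Setting ∂π_i/∂q_i = 0 with rivals' quantities fixed: 426 - 4q_i - 2·Σ_{j≠i} q_j = 0.
With identical firms every q_j equals q_i, so Σ_{j≠i} q_j = 2q_i and 426 = 8q_i, giving q_i = 213/4.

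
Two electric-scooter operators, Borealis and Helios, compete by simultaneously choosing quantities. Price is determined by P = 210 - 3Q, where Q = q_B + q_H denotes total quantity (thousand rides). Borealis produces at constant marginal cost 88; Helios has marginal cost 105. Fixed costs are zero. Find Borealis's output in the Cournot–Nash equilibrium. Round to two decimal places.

Borealis's profit: π_B = (210 - 3Q)q_B - (88q_B). Setting ∂π_B/∂q_B = 0: 122 - 6q_B - 3(q_H) = 0.
Helios's first-order condition: 105 - 6q_H - 3(q_B) = 0.
So q_B = (122 - 3q_H)/6 and q_H = (105 - 3q_B)/6.
Solving the pair: q_B = 139/9, q_H = 88/9.

15.44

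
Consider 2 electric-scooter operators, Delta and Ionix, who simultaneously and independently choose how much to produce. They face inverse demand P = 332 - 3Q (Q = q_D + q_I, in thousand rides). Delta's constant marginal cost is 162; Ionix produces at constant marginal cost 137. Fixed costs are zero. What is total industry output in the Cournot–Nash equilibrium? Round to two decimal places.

40.56

Delta's profit: π_D = (332 - 3Q)q_D - (162q_D). Setting ∂π_D/∂q_D = 0: 170 - 6q_D - 3(q_I) = 0.
Ionix's profit: π_I = (332 - 3Q)q_I - (137q_I). Setting ∂π_I/∂q_I = 0: 195 - 6q_I - 3(q_D) = 0.
Best responses: q_D = (170 - 3q_I)/6, q_I = (195 - 3q_D)/6.
Substituting one into the other gives q_D = 145/9 and q_I = 220/9.
Total output Q = 145/9 + 220/9 = 365/9.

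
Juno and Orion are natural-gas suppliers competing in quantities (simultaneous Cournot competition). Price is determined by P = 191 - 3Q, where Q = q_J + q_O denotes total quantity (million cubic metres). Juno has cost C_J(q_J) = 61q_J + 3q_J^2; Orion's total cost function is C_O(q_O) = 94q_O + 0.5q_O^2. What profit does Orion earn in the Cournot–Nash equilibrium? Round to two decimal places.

Juno's profit: π_J = (191 - 3Q)q_J - (61q_J + 3q_J²). Setting ∂π_J/∂q_J = 0: 130 - 12q_J - 3(q_O) = 0.
Orion's profit: π_O = (191 - 3Q)q_O - (94q_O + (1/2)q_O²). Setting ∂π_O/∂q_O = 0: 97 - 7q_O - 3(q_J) = 0.
Best responses: q_J = (130 - 3q_O)/12, q_O = (97 - 3q_J)/7.
Substituting one into the other gives q_J = 619/75 and q_O = 258/25.
Price P = 191 - 3·(1393/75) = 135.2800.
Orion's profit: 135.2800·(258/25) - 94·(258/25) - (1/2)(258/25)² = 372.7584.

372.76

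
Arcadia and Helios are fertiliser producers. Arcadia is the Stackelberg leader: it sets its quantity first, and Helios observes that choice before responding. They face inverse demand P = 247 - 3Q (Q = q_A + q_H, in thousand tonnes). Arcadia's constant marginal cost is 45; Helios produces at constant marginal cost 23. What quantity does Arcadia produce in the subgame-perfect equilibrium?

30

The follower Helios best-responds to any q_A: π_H = (247 - 3Q)q_H - 23q_H.
∂π_H/∂q_H = 224 - 3q_A - 6q_H = 0 gives the reaction function q_H = (224 - 3q_A)/6.
Arcadia substitutes q_H(q_A) into its own profit: π_A = q_A(247 - 3q_A - (224 - 3q_A)/2) - 45q_A = (135 - (3/2)q_A)q_A - 45q_A.
Leader FOC: 90 - 3q_A = 0, so q_A = 30.
Then q_H = (224 - 3·30)/6 = 67/3.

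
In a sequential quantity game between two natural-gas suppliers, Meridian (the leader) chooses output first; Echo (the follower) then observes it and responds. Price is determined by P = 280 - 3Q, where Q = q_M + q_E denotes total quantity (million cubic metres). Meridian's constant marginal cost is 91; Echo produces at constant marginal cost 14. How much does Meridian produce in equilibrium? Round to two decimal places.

Solve by backward induction. Given q_M, the follower Echo maximises π_E = (280 - 3q_M - 3q_E)q_E - 14q_E.
Setting the follower's marginal profit to zero, 266 - 3q_M - 6q_E = 0, i.e. q_E = (266 - 3q_M)/6.
Meridian substitutes q_E(q_M) into its own profit: π_M = q_M(280 - 3q_M - (266 - 3q_M)/2) - 91q_M = (147 - (3/2)q_M)q_M - 91q_M.
The leader's first-order condition 56 - 3q_M = 0 yields q_M = 56/3.
Then q_E = (266 - 3·(56/3))/6 = 35.

18.67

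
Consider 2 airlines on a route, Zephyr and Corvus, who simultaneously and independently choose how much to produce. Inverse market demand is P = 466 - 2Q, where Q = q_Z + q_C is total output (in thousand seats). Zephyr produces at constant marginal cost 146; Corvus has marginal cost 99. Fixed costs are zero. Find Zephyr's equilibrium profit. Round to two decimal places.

4140.50

Zephyr's profit: π_Z = (466 - 2Q)q_Z - (146q_Z). Setting ∂π_Z/∂q_Z = 0: 320 - 4q_Z - 2(q_C) = 0.
Corvus's profit: π_C = (466 - 2Q)q_C - (99q_C). Setting ∂π_C/∂q_C = 0: 367 - 4q_C - 2(q_Z) = 0.
So q_Z = (320 - 2q_C)/4 and q_C = (367 - 2q_Z)/4.
Substituting one into the other gives q_Z = 91/2 and q_C = 69.
Price P = 466 - 2·(229/2) = 237.
Zephyr's profit: (237 - 146)·(91/2) = 4140.5000.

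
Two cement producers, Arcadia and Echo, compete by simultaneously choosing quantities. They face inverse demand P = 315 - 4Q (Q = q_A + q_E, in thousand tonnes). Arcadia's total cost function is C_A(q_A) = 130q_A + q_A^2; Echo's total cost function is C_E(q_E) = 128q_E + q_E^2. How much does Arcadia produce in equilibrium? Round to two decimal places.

13.12

Arcadia's profit: π_A = (315 - 4Q)q_A - (130q_A + q_A²). Setting ∂π_A/∂q_A = 0: 185 - 10q_A - 4(q_E) = 0.
Echo's first-order condition: 187 - 10q_E - 4(q_A) = 0.
So q_A = (185 - 4q_E)/10 and q_E = (187 - 4q_A)/10.
Solving the pair: q_A = 551/42, q_E = 565/42.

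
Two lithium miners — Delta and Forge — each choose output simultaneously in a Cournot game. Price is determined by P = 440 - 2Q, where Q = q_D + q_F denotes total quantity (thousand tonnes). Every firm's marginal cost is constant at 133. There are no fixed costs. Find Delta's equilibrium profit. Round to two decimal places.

A representative firm's profit is π_i = q_i(440 - 2Q) - 133q_i.
First-order condition (treating rivals' output as given): 307 - 4q_i - 2q_j = 0.
With identical firms every q_j equals q_i, so q_j = q_i and 307 = 6q_i, giving q_i = 307/6.
Price P = 440 - 2·(307/3) = 706/3.
Delta's profit: (706/3 - 133)·(307/6) = 5236.0556.

5236.06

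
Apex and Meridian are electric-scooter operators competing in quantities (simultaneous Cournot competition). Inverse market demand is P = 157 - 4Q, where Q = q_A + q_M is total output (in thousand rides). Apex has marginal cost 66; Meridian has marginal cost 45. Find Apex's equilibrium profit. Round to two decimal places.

Apex's profit: π_A = (157 - 4Q)q_A - (66q_A). Setting ∂π_A/∂q_A = 0: 91 - 8q_A - 4(q_M) = 0.
Meridian's first-order condition: 112 - 8q_M - 4(q_A) = 0.
So q_A = (91 - 4q_M)/8 and q_M = (112 - 4q_A)/8.
Solving the pair: q_A = 35/6, q_M = 133/12.
Price P = 157 - 4·(203/12) = 268/3.
Apex's profit: (268/3 - 66)·(35/6) = 1225/9.

136.11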